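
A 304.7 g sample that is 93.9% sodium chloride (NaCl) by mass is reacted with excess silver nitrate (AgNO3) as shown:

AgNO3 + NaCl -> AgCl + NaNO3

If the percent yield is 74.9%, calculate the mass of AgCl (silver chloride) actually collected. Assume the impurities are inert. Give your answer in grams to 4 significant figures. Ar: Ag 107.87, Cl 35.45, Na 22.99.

525.6 g

Pure NaCl available = 304.7 g × 0.939 = 286.11 g.
M(NaCl) = 22.99 + 35.45 = 58.44 g/mol.
M(AgCl) = 107.87 + 35.45 = 143.32 g/mol.
n(NaCl) = 286.11 g / 58.44 g/mol = 4.8958 mol.
From the equation the NaCl:AgCl mole ratio is 1:1, so n(AgCl) = 4.8958 × 1/1 = 4.8958 mol.
Mass of AgCl = 4.8958 mol × 143.32 g/mol = 701.67 g.
Actual mass collected = 701.67 g × 0.749 = 525.55 g.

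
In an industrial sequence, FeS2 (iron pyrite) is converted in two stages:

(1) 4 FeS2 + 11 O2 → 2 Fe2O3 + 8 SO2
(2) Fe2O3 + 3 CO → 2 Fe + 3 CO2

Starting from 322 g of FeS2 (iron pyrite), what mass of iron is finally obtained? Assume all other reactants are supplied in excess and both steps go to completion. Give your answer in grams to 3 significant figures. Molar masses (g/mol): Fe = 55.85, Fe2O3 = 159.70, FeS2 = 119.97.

150 g

n(FeS2) = 322.0 / 119.97 = 2.684 mol.
Step 1 gives a 4:2 ratio of FeS2 to Fe2O3, so n(Fe2O3) = 1.342 mol.
In step 2 the Fe2O3:Fe ratio is 1:2, so n(Fe) = 2.684 mol.
Mass of Fe = 2.684 × 55.85 = 149.9 g.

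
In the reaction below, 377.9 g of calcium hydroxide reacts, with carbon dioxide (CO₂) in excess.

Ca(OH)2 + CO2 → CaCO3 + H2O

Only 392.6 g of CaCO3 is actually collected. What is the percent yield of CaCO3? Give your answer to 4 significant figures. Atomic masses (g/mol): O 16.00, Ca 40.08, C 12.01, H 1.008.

M(Ca(OH)2) = 40.08 + 2(16.00) + 2(1.008) = 74.096 g/mol.
M(CaCO3) = 40.08 + 12.01 + 3(16.00) = 100.09 g/mol.
n(Ca(OH)2) = 377.90 g / 74.096 g/mol = 5.1001 mol.
From the equation the Ca(OH)2:CaCO3 mole ratio is 1:1, so n(CaCO3) = 5.1001 × 1/1 = 5.1001 mol.
Mass of CaCO3 = 5.1001 mol × 100.09 g/mol = 510.47 g.
This is the theoretical yield. Percent yield = 392.6 g / 510.47 g × 100% = 76.909%.

76.91 %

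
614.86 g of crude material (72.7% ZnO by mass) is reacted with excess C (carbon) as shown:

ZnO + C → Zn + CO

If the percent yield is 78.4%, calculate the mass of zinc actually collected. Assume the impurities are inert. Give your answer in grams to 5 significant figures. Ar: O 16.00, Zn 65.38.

281.55 g

Pure ZnO available = 614.86 g × 0.727 = 447.003 g.
M(ZnO) = 65.38 + 16.00 = 81.38 g/mol.
M(Zn) = 65.38 g/mol.
n(ZnO) = 447.003 g / 81.38 g/mol = 5.49279 mol.
From the equation the ZnO:Zn mole ratio is 1:1, so n(Zn) = 5.49279 × 1/1 = 5.49279 mol.
Mass of Zn = 5.49279 mol × 65.38 g/mol = 359.119 g.
Actual mass collected = 359.119 g × 0.784 = 281.549 g.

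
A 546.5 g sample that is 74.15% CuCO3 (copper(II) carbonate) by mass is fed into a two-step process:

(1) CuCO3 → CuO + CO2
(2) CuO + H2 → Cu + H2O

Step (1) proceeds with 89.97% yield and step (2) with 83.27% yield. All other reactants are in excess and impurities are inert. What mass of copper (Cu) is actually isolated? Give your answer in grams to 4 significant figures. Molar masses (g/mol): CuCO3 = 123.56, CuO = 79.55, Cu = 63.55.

156.1 g

Pure CuCO3 = 546.5 × 0.7415 = 405.23 g.
n(CuCO3) = 405.23 / 123.56 = 3.2796 mol.
Step 1 (CuCO3:CuO = 1:1): theoretical n(CuO) = 3.2796 mol; at 89.97% yield, n(CuO) = 2.9507 mol.
Step 2 (CuO:Cu = 1:1): theoretical n(Cu) = 2.9507 mol, so theoretical mass = 2.9507 × 63.55 = 187.52 g.
At 83.27% yield, actual mass of Cu = 187.52 × 0.8327 = 156.14 g.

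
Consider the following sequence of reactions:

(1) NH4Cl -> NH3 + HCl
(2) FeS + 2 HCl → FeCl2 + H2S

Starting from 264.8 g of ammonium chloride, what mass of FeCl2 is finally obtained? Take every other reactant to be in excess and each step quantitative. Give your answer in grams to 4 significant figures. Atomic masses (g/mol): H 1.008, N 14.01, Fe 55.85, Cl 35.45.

M(NH4Cl) = 14.01 + 4(1.008) + 35.45 = 53.492 g/mol.
M(FeCl2) = 55.85 + 2(35.45) = 126.75 g/mol.
n(NH4Cl) = 264.80 / 53.492 = 4.9503 mol.
Step 1 gives a 1:1 ratio of NH4Cl to HCl, so n(HCl) = 4.9503 mol.
In step 2 the HCl:FeCl2 ratio is 2:1, so n(FeCl2) = 2.4751 mol.
Mass of FeCl2 = 2.4751 × 126.75 = 313.72 g.

313.7 g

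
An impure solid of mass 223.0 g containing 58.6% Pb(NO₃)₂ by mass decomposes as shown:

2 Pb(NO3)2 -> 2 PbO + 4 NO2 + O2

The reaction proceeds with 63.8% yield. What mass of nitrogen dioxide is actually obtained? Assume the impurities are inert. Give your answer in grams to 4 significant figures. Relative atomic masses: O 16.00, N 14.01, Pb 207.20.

23.16 g

Pure Pb(NO3)2 available = 223.0 g × 0.586 = 130.68 g.
M(Pb(NO3)2) = 207.20 + 2(14.01) + 6(16.00) = 331.22 g/mol.
M(NO2) = 14.01 + 2(16.00) = 46.01 g/mol.
n(Pb(NO3)2) = 130.68 g / 331.22 g/mol = 0.39454 mol.
From the equation the Pb(NO3)2:NO2 mole ratio is 2:4, so n(NO2) = 0.39454 × 4/2 = 0.78907 mol.
Mass of NO2 = 0.78907 mol × 46.01 g/mol = 36.305 g.
Actual mass collected = 36.305 g × 0.638 = 23.163 g.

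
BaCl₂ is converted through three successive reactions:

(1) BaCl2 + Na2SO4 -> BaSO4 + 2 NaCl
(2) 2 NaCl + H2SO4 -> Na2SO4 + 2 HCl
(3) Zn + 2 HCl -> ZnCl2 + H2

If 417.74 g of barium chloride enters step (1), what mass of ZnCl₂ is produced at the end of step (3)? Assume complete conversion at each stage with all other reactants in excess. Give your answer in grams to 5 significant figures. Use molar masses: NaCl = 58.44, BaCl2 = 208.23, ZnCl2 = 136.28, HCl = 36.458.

n(BaCl2) = 417.74 / 208.23 = 2.00615 mol.
Reaction (1): BaCl2→NaCl ratio 1:2 ⇒ n(NaCl) = 4.01229 mol.
Reaction (2): NaCl→HCl ratio 2:2 ⇒ n(HCl) = 4.01229 mol.
Reaction (3): HCl→ZnCl2 ratio 2:1 ⇒ n(ZnCl2) = 2.00615 mol.
Mass of ZnCl2 = 2.00615 × 136.28 = 273.398 g.

273.40 g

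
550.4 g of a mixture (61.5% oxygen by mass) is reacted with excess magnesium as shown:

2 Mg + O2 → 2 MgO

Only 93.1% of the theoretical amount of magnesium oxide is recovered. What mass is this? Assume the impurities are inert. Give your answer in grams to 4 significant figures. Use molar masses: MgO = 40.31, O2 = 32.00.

Pure O2 available = 550.4 g × 0.615 = 338.50 g.
n(O2) = 338.50 g / 32.00 g/mol = 10.578 mol.
From the equation the O2:MgO mole ratio is 1:2, so n(MgO) = 10.578 × 2/1 = 21.156 mol.
Mass of MgO = 21.156 mol × 40.31 g/mol = 852.80 g.
Actual mass collected = 852.80 g × 0.931 = 793.96 g.

794.0 g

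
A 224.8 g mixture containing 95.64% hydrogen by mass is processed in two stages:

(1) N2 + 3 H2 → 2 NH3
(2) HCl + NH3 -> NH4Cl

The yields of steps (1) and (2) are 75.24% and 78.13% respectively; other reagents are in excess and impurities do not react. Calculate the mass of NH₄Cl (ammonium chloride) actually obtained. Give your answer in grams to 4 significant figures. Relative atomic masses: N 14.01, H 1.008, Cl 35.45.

Pure H2 = 224.8 × 0.9564 = 215.00 g.
M(H2) = 2(1.008) = 2.016 g/mol.
M(NH4Cl) = 14.01 + 4(1.008) + 35.45 = 53.492 g/mol.
n(H2) = 215.00 / 2.016 = 106.65 mol.
Step 1 (H2:NH3 = 3:2): theoretical n(NH3) = 71.097 mol; at 75.24% yield, n(NH3) = 53.494 mol.
Step 2 (NH3:NH4Cl = 1:1): theoretical n(NH4Cl) = 53.494 mol, so theoretical mass = 53.494 × 53.492 = 2861.5 g.
At 78.13% yield, actual mass of NH4Cl = 2861.5 × 0.7813 = 2235.7 g.

2236 g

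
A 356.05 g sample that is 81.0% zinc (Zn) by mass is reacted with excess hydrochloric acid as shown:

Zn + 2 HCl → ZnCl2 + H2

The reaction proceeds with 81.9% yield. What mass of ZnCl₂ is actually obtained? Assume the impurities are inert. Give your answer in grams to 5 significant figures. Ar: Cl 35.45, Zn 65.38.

492.34 g

Pure Zn available = 356.05 g × 0.810 = 288.400 g.
M(Zn) = 65.38 g/mol.
M(ZnCl2) = 65.38 + 2(35.45) = 136.28 g/mol.
n(Zn) = 288.400 g / 65.38 g/mol = 4.41114 mol.
From the equation the Zn:ZnCl2 mole ratio is 1:1, so n(ZnCl2) = 4.41114 × 1/1 = 4.41114 mol.
Mass of ZnCl2 = 4.41114 mol × 136.28 g/mol = 601.151 g.
Actual mass collected = 601.151 g × 0.819 = 492.342 g.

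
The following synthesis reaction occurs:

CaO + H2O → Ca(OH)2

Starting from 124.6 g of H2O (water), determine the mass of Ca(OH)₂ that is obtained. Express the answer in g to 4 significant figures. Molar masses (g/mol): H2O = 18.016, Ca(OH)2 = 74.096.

512.5 g

n(H2O) = 124.60 g / 18.016 g/mol = 6.9161 mol.
From the equation the H2O:Ca(OH)2 mole ratio is 1:1, so n(Ca(OH)2) = 6.9161 × 1/1 = 6.9161 mol.
Mass of Ca(OH)2 = 6.9161 mol × 74.096 g/mol = 512.45 g.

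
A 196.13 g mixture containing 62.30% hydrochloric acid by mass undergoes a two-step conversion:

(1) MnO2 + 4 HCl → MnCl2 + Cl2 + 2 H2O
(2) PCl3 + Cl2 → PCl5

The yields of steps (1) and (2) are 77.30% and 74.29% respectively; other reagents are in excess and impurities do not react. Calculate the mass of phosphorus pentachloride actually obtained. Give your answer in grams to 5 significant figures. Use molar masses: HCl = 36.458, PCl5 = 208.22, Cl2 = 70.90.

Pure HCl = 196.13 × 0.6230 = 122.189 g.
n(HCl) = 122.189 / 36.458 = 3.35150 mol.
Step 1 (HCl:Cl2 = 4:1): theoretical n(Cl2) = 0.837875 mol; at 77.30% yield, n(Cl2) = 0.647677 mol.
Step 2 (Cl2:PCl5 = 1:1): theoretical n(PCl5) = 0.647677 mol, so theoretical mass = 0.647677 × 208.22 = 134.859 g.
At 74.29% yield, actual mass of PCl5 = 134.859 × 0.7429 = 100.187 g.

100.19 g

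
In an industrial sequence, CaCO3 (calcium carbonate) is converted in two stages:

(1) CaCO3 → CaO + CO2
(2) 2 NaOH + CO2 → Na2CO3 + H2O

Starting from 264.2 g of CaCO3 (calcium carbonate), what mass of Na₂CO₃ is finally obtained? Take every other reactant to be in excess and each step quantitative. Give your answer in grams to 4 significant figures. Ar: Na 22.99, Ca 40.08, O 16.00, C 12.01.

M(CaCO3) = 40.08 + 12.01 + 3(16.00) = 100.09 g/mol.
M(Na2CO3) = 2(22.99) + 12.01 + 3(16.00) = 105.99 g/mol.
n(CaCO3) = 264.20 / 100.09 = 2.6396 mol.
Step 1 gives a 1:1 ratio of CaCO3 to CO2, so n(CO2) = 2.6396 mol.
In step 2 the CO2:Na2CO3 ratio is 1:1, so n(Na2CO3) = 2.6396 mol.
Mass of Na2CO3 = 2.6396 × 105.99 = 279.77 g.

279.8 g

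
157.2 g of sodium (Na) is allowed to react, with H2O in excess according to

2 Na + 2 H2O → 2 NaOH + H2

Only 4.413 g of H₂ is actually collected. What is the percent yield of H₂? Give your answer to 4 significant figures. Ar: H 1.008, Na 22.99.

64.03 %

M(Na) = 22.99 g/mol.
M(H2) = 2(1.008) = 2.016 g/mol.
n(Na) = 157.20 g / 22.99 g/mol = 6.8378 mol.
From the equation the Na:H2 mole ratio is 2:1, so n(H2) = 6.8378 × 1/2 = 3.4189 mol.
Mass of H2 = 3.4189 mol × 2.016 g/mol = 6.8925 g.
This is the theoretical yield. Percent yield = 4.413 g / 6.8925 g × 100% = 64.027%.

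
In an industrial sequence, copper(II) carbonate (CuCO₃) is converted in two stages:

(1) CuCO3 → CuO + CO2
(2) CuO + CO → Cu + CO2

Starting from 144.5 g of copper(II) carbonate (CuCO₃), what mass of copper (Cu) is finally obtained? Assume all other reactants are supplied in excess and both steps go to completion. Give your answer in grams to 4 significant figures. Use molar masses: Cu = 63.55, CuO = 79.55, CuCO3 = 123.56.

74.32 g

n(CuCO3) = 144.50 / 123.56 = 1.1695 mol.
Step 1 gives a 1:1 ratio of CuCO3 to CuO, so n(CuO) = 1.1695 mol.
In step 2 the CuO:Cu ratio is 1:1, so n(Cu) = 1.1695 mol.
Mass of Cu = 1.1695 × 63.55 = 74.320 g.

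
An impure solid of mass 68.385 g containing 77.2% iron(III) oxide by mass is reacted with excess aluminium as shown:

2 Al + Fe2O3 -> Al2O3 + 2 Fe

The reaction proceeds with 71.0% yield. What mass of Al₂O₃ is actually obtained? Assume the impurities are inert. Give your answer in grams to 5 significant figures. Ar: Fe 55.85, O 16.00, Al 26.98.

Pure Fe2O3 available = 68.385 g × 0.772 = 52.7932 g.
M(Fe2O3) = 2(55.85) + 3(16.00) = 159.70 g/mol.
M(Al2O3) = 2(26.98) + 3(16.00) = 101.96 g/mol.
n(Fe2O3) = 52.7932 g / 159.70 g/mol = 0.330577 mol.
From the equation the Fe2O3:Al2O3 mole ratio is 1:1, so n(Al2O3) = 0.330577 × 1/1 = 0.330577 mol.
Mass of Al2O3 = 0.330577 mol × 101.96 g/mol = 33.7057 g.
Actual mass collected = 33.7057 g × 0.710 = 23.9310 g.

23.931 g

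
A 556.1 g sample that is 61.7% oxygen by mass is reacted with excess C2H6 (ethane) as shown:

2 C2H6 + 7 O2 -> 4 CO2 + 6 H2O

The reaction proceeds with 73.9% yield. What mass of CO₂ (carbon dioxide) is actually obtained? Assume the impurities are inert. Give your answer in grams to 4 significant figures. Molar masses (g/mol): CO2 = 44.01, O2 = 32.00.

199.3 g

Pure O2 available = 556.1 g × 0.617 = 343.11 g.
n(O2) = 343.11 g / 32.00 g/mol = 10.722 mol.
From the equation the O2:CO2 mole ratio is 7:4, so n(CO2) = 10.722 × 4/7 = 6.1270 mol.
Mass of CO2 = 6.1270 mol × 44.01 g/mol = 269.65 g.
Actual mass collected = 269.65 g × 0.739 = 199.27 g.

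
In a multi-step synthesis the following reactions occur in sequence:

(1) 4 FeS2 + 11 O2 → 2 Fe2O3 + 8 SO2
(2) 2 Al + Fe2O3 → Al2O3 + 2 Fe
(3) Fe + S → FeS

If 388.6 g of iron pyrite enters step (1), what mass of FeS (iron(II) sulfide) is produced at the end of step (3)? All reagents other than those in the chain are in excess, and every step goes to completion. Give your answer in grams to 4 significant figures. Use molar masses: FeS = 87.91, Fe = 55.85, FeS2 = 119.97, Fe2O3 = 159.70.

284.8 g

n(FeS2) = 388.6 / 119.97 = 3.2391 mol.
Reaction (1): FeS2→Fe2O3 ratio 4:2 ⇒ n(Fe2O3) = 1.6196 mol.
Reaction (2): Fe2O3→Fe ratio 1:2 ⇒ n(Fe) = 3.2391 mol.
Reaction (3): Fe→FeS ratio 1:1 ⇒ n(FeS) = 3.2391 mol.
Mass of FeS = 3.2391 × 87.91 = 284.75 g.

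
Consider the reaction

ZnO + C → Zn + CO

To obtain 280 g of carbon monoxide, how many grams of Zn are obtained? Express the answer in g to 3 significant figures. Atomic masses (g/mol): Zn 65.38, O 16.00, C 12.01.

654 g

M(CO) = 12.01 + 16.00 = 28.01 g/mol.
M(Zn) = 65.38 g/mol.
n(CO) = 280.0 g / 28.01 g/mol = 9.996 mol.
From the equation the CO:Zn mole ratio is 1:1, so n(Zn) = 9.996 × 1/1 = 9.996 mol.
Mass of Zn = 9.996 mol × 65.38 g/mol = 653.6 g.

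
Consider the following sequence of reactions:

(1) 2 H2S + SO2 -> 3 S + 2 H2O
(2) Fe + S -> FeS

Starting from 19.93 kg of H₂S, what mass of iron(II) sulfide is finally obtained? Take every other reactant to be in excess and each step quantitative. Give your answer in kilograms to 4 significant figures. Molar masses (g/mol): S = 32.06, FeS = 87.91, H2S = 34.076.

77.12 kg

19.93 kg = 19930 g.
n(H2S) = 19930 / 34.076 = 584.87 mol.
Step 1 gives a 2:3 ratio of H2S to S, so n(S) = 877.30 mol.
In step 2 the S:FeS ratio is 1:1, so n(FeS) = 877.30 mol.
Mass of FeS = 877.30 × 87.91 = 77124 g = 77.12 kg.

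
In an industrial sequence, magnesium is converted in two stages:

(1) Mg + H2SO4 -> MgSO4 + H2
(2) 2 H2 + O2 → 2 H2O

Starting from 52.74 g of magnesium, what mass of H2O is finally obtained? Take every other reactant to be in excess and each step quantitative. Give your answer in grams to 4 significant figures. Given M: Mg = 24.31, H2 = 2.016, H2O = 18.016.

39.09 g

n(Mg) = 52.740 / 24.31 = 2.1695 mol.
Step 1 gives a 1:1 ratio of Mg to H2, so n(H2) = 2.1695 mol.
In step 2 the H2:H2O ratio is 2:2, so n(H2O) = 2.1695 mol.
Mass of H2O = 2.1695 × 18.016 = 39.085 g.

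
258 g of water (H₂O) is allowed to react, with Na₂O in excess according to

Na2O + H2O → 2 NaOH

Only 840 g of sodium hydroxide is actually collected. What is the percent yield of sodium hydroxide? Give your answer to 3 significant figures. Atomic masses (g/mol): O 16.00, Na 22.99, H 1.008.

73.3 %

M(H2O) = 2(1.008) + 16.00 = 18.016 g/mol.
M(NaOH) = 22.99 + 16.00 + 1.008 = 39.998 g/mol.
n(H2O) = 258.0 g / 18.016 g/mol = 14.32 mol.
From the equation the H2O:NaOH mole ratio is 1:2, so n(NaOH) = 14.32 × 2/1 = 28.64 mol.
Mass of NaOH = 28.64 mol × 39.998 g/mol = 1146 g.
This is the theoretical yield. Percent yield = 840 g / 1146 g × 100% = 73.32%.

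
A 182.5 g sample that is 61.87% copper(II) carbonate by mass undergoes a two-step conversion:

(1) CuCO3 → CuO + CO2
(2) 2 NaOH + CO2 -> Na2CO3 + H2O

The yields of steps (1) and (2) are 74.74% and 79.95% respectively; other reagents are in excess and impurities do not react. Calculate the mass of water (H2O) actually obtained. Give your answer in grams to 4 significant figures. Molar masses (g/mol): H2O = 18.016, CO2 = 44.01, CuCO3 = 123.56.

Pure CuCO3 = 182.5 × 0.6187 = 112.91 g.
n(CuCO3) = 112.91 / 123.56 = 0.91383 mol.
Step 1 (CuCO3:CO2 = 1:1): theoretical n(CO2) = 0.91383 mol; at 74.74% yield, n(CO2) = 0.68300 mol.
Step 2 (CO2:H2O = 1:1): theoretical n(H2O) = 0.68300 mol, so theoretical mass = 0.68300 × 18.016 = 12.305 g.
At 79.95% yield, actual mass of H2O = 12.305 × 0.7995 = 9.8377 g.

9.838 g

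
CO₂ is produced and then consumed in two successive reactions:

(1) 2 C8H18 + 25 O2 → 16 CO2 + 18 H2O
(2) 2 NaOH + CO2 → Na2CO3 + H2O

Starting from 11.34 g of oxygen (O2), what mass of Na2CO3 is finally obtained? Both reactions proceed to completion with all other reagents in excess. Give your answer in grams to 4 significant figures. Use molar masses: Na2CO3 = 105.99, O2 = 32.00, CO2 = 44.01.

n(O2) = 11.340 / 32.00 = 0.35437 mol.
Step 1 gives a 25:16 ratio of O2 to CO2, so n(CO2) = 0.22680 mol.
In step 2 the CO2:Na2CO3 ratio is 1:1, so n(Na2CO3) = 0.22680 mol.
Mass of Na2CO3 = 0.22680 × 105.99 = 24.039 g.

24.04 g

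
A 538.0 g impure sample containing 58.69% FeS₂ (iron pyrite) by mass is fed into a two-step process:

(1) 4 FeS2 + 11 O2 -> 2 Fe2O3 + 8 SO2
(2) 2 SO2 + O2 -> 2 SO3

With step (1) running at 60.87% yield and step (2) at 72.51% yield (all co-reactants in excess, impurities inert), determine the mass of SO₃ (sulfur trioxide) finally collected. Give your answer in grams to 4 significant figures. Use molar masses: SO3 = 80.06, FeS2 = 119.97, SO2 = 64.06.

Pure FeS2 = 538.0 × 0.5869 = 315.75 g.
n(FeS2) = 315.75 / 119.97 = 2.6319 mol.
Step 1 (FeS2:SO2 = 4:8): theoretical n(SO2) = 5.2639 mol; at 60.87% yield, n(SO2) = 3.2041 mol.
Step 2 (SO2:SO3 = 2:2): theoretical n(SO3) = 3.2041 mol, so theoretical mass = 3.2041 × 80.06 = 256.52 g.
At 72.51% yield, actual mass of SO3 = 256.52 × 0.7251 = 186.00 g.

186.0 g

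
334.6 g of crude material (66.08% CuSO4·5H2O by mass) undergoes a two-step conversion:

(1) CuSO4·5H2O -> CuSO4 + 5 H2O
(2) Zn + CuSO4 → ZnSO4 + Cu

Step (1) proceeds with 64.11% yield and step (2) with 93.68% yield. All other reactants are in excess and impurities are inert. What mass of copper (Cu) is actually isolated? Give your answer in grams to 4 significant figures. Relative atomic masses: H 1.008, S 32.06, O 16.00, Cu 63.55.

33.80 g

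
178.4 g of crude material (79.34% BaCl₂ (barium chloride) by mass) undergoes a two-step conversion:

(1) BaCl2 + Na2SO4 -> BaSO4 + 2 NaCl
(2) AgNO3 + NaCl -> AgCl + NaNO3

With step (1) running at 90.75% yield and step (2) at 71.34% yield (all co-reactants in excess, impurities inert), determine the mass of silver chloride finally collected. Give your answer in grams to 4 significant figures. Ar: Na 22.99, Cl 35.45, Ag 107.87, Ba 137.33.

Pure BaCl2 = 178.4 × 0.7934 = 141.54 g.
M(BaCl2) = 137.33 + 2(35.45) = 208.23 g/mol.
M(AgCl) = 107.87 + 35.45 = 143.32 g/mol.
n(BaCl2) = 141.54 / 208.23 = 0.67974 mol.
Step 1 (BaCl2:NaCl = 1:2): theoretical n(NaCl) = 1.3595 mol; at 90.75% yield, n(NaCl) = 1.2337 mol.
Step 2 (NaCl:AgCl = 1:1): theoretical n(AgCl) = 1.2337 mol, so theoretical mass = 1.2337 × 143.32 = 176.82 g.
At 71.34% yield, actual mass of AgCl = 176.82 × 0.7134 = 126.14 g.

126.1 g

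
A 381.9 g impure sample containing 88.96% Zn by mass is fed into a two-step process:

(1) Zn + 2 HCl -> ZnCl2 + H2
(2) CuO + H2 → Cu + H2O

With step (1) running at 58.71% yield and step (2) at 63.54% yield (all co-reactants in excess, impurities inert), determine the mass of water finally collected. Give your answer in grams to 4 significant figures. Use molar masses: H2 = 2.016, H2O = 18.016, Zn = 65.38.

34.92 g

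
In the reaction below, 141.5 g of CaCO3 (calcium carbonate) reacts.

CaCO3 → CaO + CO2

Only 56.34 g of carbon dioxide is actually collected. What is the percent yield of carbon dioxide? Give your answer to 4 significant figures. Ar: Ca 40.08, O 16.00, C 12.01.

90.55 %

M(CaCO3) = 40.08 + 12.01 + 3(16.00) = 100.09 g/mol.
M(CO2) = 12.01 + 2(16.00) = 44.01 g/mol.
n(CaCO3) = 141.50 g / 100.09 g/mol = 1.4137 mol.
From the equation the CaCO3:CO2 mole ratio is 1:1, so n(CO2) = 1.4137 × 1/1 = 1.4137 mol.
Mass of CO2 = 1.4137 mol × 44.01 g/mol = 62.218 g.
This is the theoretical yield. Percent yield = 56.34 g / 62.218 g × 100% = 90.552%.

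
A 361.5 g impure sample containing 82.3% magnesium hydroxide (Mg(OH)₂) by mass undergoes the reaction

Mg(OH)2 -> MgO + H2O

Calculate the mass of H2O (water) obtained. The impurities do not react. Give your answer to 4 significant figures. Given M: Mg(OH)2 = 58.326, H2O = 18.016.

91.90 g

Mass of pure Mg(OH)2 = 361.5 g × 0.823 = 297.51 g.
n(Mg(OH)2) = 297.51 g / 58.326 g/mol = 5.1009 mol.
From the equation the Mg(OH)2:H2O mole ratio is 1:1, so n(H2O) = 5.1009 × 1/1 = 5.1009 mol.
Mass of H2O = 5.1009 mol × 18.016 g/mol = 91.898 g.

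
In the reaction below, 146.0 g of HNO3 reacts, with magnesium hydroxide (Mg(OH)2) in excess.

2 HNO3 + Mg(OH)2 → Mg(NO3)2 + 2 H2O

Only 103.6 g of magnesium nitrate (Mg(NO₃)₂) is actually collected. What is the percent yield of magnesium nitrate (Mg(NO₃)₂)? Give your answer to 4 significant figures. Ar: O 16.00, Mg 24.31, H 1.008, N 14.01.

60.29 %

M(HNO3) = 1.008 + 14.01 + 3(16.00) = 63.018 g/mol.
M(Mg(NO3)2) = 24.31 + 2(14.01) + 6(16.00) = 148.33 g/mol.
n(HNO3) = 146.00 g / 63.018 g/mol = 2.3168 mol.
From the equation the HNO3:Mg(NO3)2 mole ratio is 2:1, so n(Mg(NO3)2) = 2.3168 × 1/2 = 1.1584 mol.
Mass of Mg(NO3)2 = 1.1584 mol × 148.33 g/mol = 171.83 g.
This is the theoretical yield. Percent yield = 103.6 g / 171.83 g × 100% = 60.294%.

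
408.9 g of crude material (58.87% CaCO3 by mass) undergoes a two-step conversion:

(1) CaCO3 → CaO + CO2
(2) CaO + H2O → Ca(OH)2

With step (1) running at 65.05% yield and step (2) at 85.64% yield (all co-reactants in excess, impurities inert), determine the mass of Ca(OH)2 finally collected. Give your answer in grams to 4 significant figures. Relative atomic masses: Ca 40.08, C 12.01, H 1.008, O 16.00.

99.27 g

Pure CaCO3 = 408.9 × 0.5887 = 240.72 g.
M(CaCO3) = 40.08 + 12.01 + 3(16.00) = 100.09 g/mol.
M(Ca(OH)2) = 40.08 + 2(16.00) + 2(1.008) = 74.096 g/mol.
n(CaCO3) = 240.72 / 100.09 = 2.4050 mol.
Step 1 (CaCO3:CaO = 1:1): theoretical n(CaO) = 2.4050 mol; at 65.05% yield, n(CaO) = 1.5645 mol.
Step 2 (CaO:Ca(OH)2 = 1:1): theoretical n(Ca(OH)2) = 1.5645 mol, so theoretical mass = 1.5645 × 74.096 = 115.92 g.
At 85.64% yield, actual mass of Ca(OH)2 = 115.92 × 0.8564 = 99.275 g.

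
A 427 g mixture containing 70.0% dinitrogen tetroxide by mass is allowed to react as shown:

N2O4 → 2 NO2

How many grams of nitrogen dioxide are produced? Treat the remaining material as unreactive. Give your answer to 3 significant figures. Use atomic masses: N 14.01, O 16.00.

299 g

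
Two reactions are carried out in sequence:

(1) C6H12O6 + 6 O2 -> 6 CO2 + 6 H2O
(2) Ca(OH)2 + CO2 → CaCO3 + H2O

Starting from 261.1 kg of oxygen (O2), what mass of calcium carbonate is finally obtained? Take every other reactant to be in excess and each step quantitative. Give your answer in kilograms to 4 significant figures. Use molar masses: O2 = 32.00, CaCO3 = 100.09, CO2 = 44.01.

816.7 kg

261.1 kg = 261100 g.
n(O2) = 261100 / 32.00 = 8159.4 mol.
Step 1 gives a 6:6 ratio of O2 to CO2, so n(CO2) = 8159.4 mol.
In step 2 the CO2:CaCO3 ratio is 1:1, so n(CaCO3) = 8159.4 mol.
Mass of CaCO3 = 8159.4 × 100.09 = 816670 g = 816.7 kg.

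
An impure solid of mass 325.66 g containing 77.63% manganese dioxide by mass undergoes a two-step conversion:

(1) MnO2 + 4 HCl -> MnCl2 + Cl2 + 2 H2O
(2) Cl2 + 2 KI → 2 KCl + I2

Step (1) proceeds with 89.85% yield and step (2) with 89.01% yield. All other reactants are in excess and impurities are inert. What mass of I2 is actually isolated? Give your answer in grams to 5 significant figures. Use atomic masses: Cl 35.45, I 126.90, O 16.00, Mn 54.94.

Pure MnO2 = 325.66 × 0.7763 = 252.810 g.
M(MnO2) = 54.94 + 2(16.00) = 86.94 g/mol.
M(I2) = 2(126.90) = 253.80 g/mol.
n(MnO2) = 252.810 / 86.94 = 2.90787 mol.
Step 1 (MnO2:Cl2 = 1:1): theoretical n(Cl2) = 2.90787 mol; at 89.85% yield, n(Cl2) = 2.61272 mol.
Step 2 (Cl2:I2 = 1:1): theoretical n(I2) = 2.61272 mol, so theoretical mass = 2.61272 × 253.80 = 663.108 g.
At 89.01% yield, actual mass of I2 = 663.108 × 0.8901 = 590.232 g.

590.23 g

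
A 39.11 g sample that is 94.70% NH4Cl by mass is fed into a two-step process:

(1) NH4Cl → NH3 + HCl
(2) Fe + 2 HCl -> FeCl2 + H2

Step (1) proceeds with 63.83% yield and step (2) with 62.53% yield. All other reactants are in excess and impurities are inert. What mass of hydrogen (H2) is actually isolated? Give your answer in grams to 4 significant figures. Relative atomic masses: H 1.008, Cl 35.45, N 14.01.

0.2786 g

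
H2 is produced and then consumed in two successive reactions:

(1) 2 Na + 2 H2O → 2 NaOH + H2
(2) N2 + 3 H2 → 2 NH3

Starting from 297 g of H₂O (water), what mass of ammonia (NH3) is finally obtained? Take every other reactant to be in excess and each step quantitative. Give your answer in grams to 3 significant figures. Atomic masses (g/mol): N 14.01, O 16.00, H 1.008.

93.6 g

M(H2O) = 2(1.008) + 16.00 = 18.016 g/mol.
M(NH3) = 14.01 + 3(1.008) = 17.034 g/mol.
n(H2O) = 297.0 / 18.016 = 16.49 mol.
Step 1 gives a 2:1 ratio of H2O to H2, so n(H2) = 8.243 mol.
In step 2 the H2:NH3 ratio is 3:2, so n(NH3) = 5.495 mol.
Mass of NH3 = 5.495 × 17.034 = 93.60 g.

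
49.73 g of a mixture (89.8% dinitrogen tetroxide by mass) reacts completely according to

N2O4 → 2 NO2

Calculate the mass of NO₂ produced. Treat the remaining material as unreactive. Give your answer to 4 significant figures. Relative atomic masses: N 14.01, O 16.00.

Mass of pure N2O4 = 49.73 g × 0.898 = 44.658 g.
M(N2O4) = 2(14.01) + 4(16.00) = 92.02 g/mol.
M(NO2) = 14.01 + 2(16.00) = 46.01 g/mol.
n(N2O4) = 44.658 g / 92.02 g/mol = 0.48530 mol.
From the equation the N2O4:NO2 mole ratio is 1:2, so n(NO2) = 0.48530 × 2/1 = 0.97061 mol.
Mass of NO2 = 0.97061 mol × 46.01 g/mol = 44.658 g.

44.66 g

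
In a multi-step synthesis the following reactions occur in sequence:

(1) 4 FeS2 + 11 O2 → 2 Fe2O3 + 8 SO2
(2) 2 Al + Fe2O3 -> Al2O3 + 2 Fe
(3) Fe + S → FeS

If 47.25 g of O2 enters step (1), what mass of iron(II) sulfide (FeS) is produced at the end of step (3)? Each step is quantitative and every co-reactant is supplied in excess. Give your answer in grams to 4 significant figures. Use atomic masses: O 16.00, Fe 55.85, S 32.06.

47.20 g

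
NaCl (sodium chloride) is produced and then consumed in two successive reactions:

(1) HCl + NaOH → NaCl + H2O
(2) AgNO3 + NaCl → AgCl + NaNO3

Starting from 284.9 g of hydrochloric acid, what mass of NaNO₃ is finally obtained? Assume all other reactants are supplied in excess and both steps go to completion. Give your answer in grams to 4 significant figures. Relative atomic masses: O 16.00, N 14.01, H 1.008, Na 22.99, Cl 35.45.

664.2 g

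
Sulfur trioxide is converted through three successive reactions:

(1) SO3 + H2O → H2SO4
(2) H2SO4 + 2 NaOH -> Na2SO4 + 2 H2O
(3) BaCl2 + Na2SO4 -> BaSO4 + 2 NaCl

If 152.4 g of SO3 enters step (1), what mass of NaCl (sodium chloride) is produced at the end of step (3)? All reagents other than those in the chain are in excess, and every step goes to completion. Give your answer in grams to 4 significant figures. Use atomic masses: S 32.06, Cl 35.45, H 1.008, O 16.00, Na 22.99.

M(SO3) = 32.06 + 3(16.00) = 80.06 g/mol.
M(NaCl) = 22.99 + 35.45 = 58.44 g/mol.
n(SO3) = 152.4 / 80.06 = 1.9036 mol.
Reaction (1): SO3→H2SO4 ratio 1:1 ⇒ n(H2SO4) = 1.9036 mol.
Reaction (2): H2SO4→Na2SO4 ratio 1:1 ⇒ n(Na2SO4) = 1.9036 mol.
Reaction (3): Na2SO4→NaCl ratio 1:2 ⇒ n(NaCl) = 3.8071 mol.
Mass of NaCl = 3.8071 × 58.44 = 222.49 g.

222.5 g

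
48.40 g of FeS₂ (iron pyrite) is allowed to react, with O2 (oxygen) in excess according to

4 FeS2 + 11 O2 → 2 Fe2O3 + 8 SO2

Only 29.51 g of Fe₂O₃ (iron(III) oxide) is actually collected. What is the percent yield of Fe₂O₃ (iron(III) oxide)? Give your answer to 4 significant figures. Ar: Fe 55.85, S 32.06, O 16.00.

M(FeS2) = 55.85 + 2(32.06) = 119.97 g/mol.
M(Fe2O3) = 2(55.85) + 3(16.00) = 159.70 g/mol.
n(FeS2) = 48.400 g / 119.97 g/mol = 0.40343 mol.
From the equation the FeS2:Fe2O3 mole ratio is 4:2, so n(Fe2O3) = 0.40343 × 2/4 = 0.20172 mol.
Mass of Fe2O3 = 0.20172 mol × 159.70 g/mol = 32.214 g.
This is the theoretical yield. Percent yield = 29.51 g / 32.214 g × 100% = 91.606%.

91.61 %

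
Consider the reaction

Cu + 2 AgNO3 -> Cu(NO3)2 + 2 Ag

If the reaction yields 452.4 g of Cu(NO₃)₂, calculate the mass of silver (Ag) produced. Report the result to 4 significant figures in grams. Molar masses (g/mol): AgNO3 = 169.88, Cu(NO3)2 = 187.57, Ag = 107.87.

n(Cu(NO3)2) = 452.40 g / 187.57 g/mol = 2.4119 mol.
From the equation the Cu(NO3)2:Ag mole ratio is 1:2, so n(Ag) = 2.4119 × 2/1 = 4.8238 mol.
Mass of Ag = 4.8238 mol × 107.87 g/mol = 520.34 g.

520.3 g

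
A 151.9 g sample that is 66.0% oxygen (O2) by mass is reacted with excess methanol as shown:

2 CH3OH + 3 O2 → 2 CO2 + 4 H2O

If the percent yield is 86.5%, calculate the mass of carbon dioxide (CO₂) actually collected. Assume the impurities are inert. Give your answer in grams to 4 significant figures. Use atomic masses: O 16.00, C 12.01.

Pure O2 available = 151.9 g × 0.660 = 100.25 g.
M(O2) = 2(16.00) = 32.00 g/mol.
M(CO2) = 12.01 + 2(16.00) = 44.01 g/mol.
n(O2) = 100.25 g / 32.00 g/mol = 3.1329 mol.
From the equation the O2:CO2 mole ratio is 3:2, so n(CO2) = 3.1329 × 2/3 = 2.0886 mol.
Mass of CO2 = 2.0886 mol × 44.01 g/mol = 91.920 g.
Actual mass collected = 91.920 g × 0.865 = 79.511 g.

79.51 g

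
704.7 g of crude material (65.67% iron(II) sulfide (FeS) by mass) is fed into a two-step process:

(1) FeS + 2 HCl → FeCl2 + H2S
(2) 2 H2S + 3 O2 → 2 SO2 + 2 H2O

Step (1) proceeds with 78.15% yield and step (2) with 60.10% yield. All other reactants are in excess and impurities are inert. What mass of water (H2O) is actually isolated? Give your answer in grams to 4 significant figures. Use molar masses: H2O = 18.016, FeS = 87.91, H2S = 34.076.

44.54 g

Pure FeS = 704.7 × 0.6567 = 462.78 g.
n(FeS) = 462.78 / 87.91 = 5.2642 mol.
Step 1 (FeS:H2S = 1:1): theoretical n(H2S) = 5.2642 mol; at 78.15% yield, n(H2S) = 4.1140 mol.
Step 2 (H2S:H2O = 2:2): theoretical n(H2O) = 4.1140 mol, so theoretical mass = 4.1140 × 18.016 = 74.117 g.
At 60.10% yield, actual mass of H2O = 74.117 × 0.6010 = 44.545 g.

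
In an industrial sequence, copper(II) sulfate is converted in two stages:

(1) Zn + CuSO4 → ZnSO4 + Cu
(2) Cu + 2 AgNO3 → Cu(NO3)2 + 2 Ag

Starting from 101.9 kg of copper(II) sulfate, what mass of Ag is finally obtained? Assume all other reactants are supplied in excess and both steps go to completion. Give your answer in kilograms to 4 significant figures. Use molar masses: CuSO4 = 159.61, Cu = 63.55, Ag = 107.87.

137.7 kg

101.9 kg = 101900 g.
n(CuSO4) = 101900 / 159.61 = 638.43 mol.
Step 1 gives a 1:1 ratio of CuSO4 to Cu, so n(Cu) = 638.43 mol.
In step 2 the Cu:Ag ratio is 1:2, so n(Ag) = 1276.9 mol.
Mass of Ag = 1276.9 × 107.87 = 137740 g = 137.7 kg.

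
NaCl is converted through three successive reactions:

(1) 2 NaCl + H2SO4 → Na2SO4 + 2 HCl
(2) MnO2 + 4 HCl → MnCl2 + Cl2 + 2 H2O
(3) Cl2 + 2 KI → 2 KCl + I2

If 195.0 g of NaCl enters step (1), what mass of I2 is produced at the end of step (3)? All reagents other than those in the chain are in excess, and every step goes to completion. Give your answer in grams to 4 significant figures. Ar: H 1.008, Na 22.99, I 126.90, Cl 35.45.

M(NaCl) = 22.99 + 35.45 = 58.44 g/mol.
M(I2) = 2(126.90) = 253.80 g/mol.
n(NaCl) = 195.0 / 58.44 = 3.3368 mol.
Reaction (1): NaCl→HCl ratio 2:2 ⇒ n(HCl) = 3.3368 mol.
Reaction (2): HCl→Cl2 ratio 4:1 ⇒ n(Cl2) = 0.83419 mol.
Reaction (3): Cl2→I2 ratio 1:1 ⇒ n(I2) = 0.83419 mol.
Mass of I2 = 0.83419 × 253.80 = 211.72 g.

211.7 g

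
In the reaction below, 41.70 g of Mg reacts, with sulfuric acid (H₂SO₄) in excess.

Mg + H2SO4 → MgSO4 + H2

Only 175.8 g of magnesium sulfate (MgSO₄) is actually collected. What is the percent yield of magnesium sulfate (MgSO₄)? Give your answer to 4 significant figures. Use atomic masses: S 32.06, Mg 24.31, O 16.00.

85.14 %

M(Mg) = 24.31 g/mol.
M(MgSO4) = 24.31 + 32.06 + 4(16.00) = 120.37 g/mol.
n(Mg) = 41.700 g / 24.31 g/mol = 1.7153 mol.
From the equation the Mg:MgSO4 mole ratio is 1:1, so n(MgSO4) = 1.7153 × 1/1 = 1.7153 mol.
Mass of MgSO4 = 1.7153 mol × 120.37 g/mol = 206.48 g.
This is the theoretical yield. Percent yield = 175.8 g / 206.48 g × 100% = 85.143%.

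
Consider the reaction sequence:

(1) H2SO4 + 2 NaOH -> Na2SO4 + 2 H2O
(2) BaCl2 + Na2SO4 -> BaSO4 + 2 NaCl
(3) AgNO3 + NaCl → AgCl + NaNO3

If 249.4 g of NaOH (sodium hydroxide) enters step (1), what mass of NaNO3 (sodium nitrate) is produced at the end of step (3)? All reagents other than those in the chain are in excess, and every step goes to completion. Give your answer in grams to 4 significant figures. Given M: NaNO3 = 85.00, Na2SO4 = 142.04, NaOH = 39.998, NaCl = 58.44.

n(NaOH) = 249.4 / 39.998 = 6.2353 mol.
Reaction (1): NaOH→Na2SO4 ratio 2:1 ⇒ n(Na2SO4) = 3.1177 mol.
Reaction (2): Na2SO4→NaCl ratio 1:2 ⇒ n(NaCl) = 6.2353 mol.
Reaction (3): NaCl→NaNO3 ratio 1:1 ⇒ n(NaNO3) = 6.2353 mol.
Mass of NaNO3 = 6.2353 × 85.00 = 530.00 g.

530.0 g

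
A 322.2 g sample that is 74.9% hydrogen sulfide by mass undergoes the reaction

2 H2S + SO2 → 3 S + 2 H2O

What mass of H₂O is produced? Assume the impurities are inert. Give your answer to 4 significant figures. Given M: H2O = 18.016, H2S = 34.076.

127.6 g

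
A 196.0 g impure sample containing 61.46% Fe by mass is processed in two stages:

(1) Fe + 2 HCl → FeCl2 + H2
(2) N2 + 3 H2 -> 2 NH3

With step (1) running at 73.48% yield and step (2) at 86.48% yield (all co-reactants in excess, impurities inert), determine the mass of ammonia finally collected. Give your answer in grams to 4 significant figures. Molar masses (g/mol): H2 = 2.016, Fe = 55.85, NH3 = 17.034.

15.56 g

Pure Fe = 196.0 × 0.6146 = 120.46 g.
n(Fe) = 120.46 / 55.85 = 2.1569 mol.
Step 1 (Fe:H2 = 1:1): theoretical n(H2) = 2.1569 mol; at 73.48% yield, n(H2) = 1.5849 mol.
Step 2 (H2:NH3 = 3:2): theoretical n(NH3) = 1.0566 mol, so theoretical mass = 1.0566 × 17.034 = 17.998 g.
At 86.48% yield, actual mass of NH3 = 17.998 × 0.8648 = 15.565 g.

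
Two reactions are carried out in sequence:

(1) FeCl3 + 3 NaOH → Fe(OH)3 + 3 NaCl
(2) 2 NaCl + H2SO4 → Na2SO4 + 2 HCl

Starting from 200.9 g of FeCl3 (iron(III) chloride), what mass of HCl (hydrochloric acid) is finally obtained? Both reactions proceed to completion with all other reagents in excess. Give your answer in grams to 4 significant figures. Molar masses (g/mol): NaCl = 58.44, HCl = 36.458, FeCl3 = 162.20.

135.5 g

n(FeCl3) = 200.90 / 162.20 = 1.2386 mol.
Step 1 gives a 1:3 ratio of FeCl3 to NaCl, so n(NaCl) = 3.7158 mol.
In step 2 the NaCl:HCl ratio is 2:2, so n(HCl) = 3.7158 mol.
Mass of HCl = 3.7158 × 36.458 = 135.47 g.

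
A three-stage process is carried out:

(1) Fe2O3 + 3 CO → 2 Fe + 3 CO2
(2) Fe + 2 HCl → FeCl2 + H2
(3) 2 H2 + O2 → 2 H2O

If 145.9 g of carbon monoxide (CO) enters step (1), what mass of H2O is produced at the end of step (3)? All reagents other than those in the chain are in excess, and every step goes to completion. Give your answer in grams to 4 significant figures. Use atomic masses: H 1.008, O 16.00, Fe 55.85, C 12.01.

M(CO) = 12.01 + 16.00 = 28.01 g/mol.
M(H2O) = 2(1.008) + 16.00 = 18.016 g/mol.
n(CO) = 145.9 / 28.01 = 5.2089 mol.
Reaction (1): CO→Fe ratio 3:2 ⇒ n(Fe) = 3.4726 mol.
Reaction (2): Fe→H2 ratio 1:1 ⇒ n(H2) = 3.4726 mol.
Reaction (3): H2→H2O ratio 2:2 ⇒ n(H2O) = 3.4726 mol.
Mass of H2O = 3.4726 × 18.016 = 62.562 g.

62.56 g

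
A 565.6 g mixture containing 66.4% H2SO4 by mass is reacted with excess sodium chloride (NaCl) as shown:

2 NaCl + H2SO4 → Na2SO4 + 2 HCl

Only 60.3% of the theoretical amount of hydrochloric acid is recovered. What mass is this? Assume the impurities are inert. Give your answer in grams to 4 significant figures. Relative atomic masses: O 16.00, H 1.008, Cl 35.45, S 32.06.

Pure H2SO4 available = 565.6 g × 0.664 = 375.56 g.
M(H2SO4) = 2(1.008) + 32.06 + 4(16.00) = 98.076 g/mol.
M(HCl) = 1.008 + 35.45 = 36.458 g/mol.
n(H2SO4) = 375.56 g / 98.076 g/mol = 3.8293 mol.
From the equation the H2SO4:HCl mole ratio is 1:2, so n(HCl) = 3.8293 × 2/1 = 7.6585 mol.
Mass of HCl = 7.6585 mol × 36.458 g/mol = 279.21 g.
Actual mass collected = 279.21 g × 0.603 = 168.37 g.

168.4 g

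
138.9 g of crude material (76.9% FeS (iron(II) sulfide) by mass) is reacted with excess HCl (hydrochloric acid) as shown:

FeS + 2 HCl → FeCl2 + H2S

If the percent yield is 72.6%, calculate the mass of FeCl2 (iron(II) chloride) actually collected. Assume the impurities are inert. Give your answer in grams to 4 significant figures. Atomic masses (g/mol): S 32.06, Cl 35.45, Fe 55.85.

111.8 g

Pure FeS available = 138.9 g × 0.769 = 106.81 g.
M(FeS) = 55.85 + 32.06 = 87.91 g/mol.
M(FeCl2) = 55.85 + 2(35.45) = 126.75 g/mol.
n(FeS) = 106.81 g / 87.91 g/mol = 1.2150 mol.
From the equation the FeS:FeCl2 mole ratio is 1:1, so n(FeCl2) = 1.2150 × 1/1 = 1.2150 mol.
Mass of FeCl2 = 1.2150 mol × 126.75 g/mol = 154.01 g.
Actual mass collected = 154.01 g × 0.726 = 111.81 g.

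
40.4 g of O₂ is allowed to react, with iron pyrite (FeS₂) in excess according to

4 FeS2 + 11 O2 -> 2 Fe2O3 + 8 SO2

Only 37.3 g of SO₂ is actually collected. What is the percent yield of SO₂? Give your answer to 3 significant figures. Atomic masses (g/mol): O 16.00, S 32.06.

63.4 %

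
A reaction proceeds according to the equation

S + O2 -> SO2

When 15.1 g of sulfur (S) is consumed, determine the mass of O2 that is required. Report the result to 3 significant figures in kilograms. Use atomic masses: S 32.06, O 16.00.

M(S) = 32.06 g/mol.
M(O2) = 2(16.00) = 32.00 g/mol.
n(S) = 15.10 g / 32.06 g/mol = 0.4710 mol.
From the equation the S:O2 mole ratio is 1:1, so n(O2) = 0.4710 × 1/1 = 0.4710 mol.
Mass of O2 = 0.4710 mol × 32.00 g/mol = 15.07 g.
Converting to kg: 15.07 g = 0.0151 kg.

0.0151 kg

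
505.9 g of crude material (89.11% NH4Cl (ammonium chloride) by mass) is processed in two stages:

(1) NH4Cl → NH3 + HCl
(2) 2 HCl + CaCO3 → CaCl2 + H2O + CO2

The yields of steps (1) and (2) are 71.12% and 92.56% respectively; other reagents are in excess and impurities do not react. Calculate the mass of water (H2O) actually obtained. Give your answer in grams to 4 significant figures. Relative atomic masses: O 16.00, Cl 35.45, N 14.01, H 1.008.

Pure NH4Cl = 505.9 × 0.8911 = 450.81 g.
M(NH4Cl) = 14.01 + 4(1.008) + 35.45 = 53.492 g/mol.
M(H2O) = 2(1.008) + 16.00 = 18.016 g/mol.
n(NH4Cl) = 450.81 / 53.492 = 8.4276 mol.
Step 1 (NH4Cl:HCl = 1:1): theoretical n(HCl) = 8.4276 mol; at 71.12% yield, n(HCl) = 5.9937 mol.
Step 2 (HCl:H2O = 2:1): theoretical n(H2O) = 2.9968 mol, so theoretical mass = 2.9968 × 18.016 = 53.991 g.
At 92.56% yield, actual mass of H2O = 53.991 × 0.9256 = 49.974 g.

49.97 g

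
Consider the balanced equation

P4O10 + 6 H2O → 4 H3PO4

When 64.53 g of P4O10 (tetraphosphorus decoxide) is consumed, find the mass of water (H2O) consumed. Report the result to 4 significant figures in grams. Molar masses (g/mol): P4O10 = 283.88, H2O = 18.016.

24.57 g

n(P4O10) = 64.530 g / 283.88 g/mol = 0.22731 mol.
From the equation the P4O10:H2O mole ratio is 1:6, so n(H2O) = 0.22731 × 6/1 = 1.3639 mol.
Mass of H2O = 1.3639 mol × 18.016 g/mol = 24.572 g.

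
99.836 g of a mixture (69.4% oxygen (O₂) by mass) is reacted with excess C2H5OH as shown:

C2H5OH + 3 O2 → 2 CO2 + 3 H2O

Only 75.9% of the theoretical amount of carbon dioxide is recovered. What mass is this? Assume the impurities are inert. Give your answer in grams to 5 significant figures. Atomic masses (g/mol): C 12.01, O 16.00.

Pure O2 available = 99.836 g × 0.694 = 69.2862 g.
M(O2) = 2(16.00) = 32.00 g/mol.
M(CO2) = 12.01 + 2(16.00) = 44.01 g/mol.
n(O2) = 69.2862 g / 32.00 g/mol = 2.16519 mol.
From the equation the O2:CO2 mole ratio is 3:2, so n(CO2) = 2.16519 × 2/3 = 1.44346 mol.
Mass of CO2 = 1.44346 mol × 44.01 g/mol = 63.5268 g.
Actual mass collected = 63.5268 g × 0.759 = 48.2168 g.

48.217 g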